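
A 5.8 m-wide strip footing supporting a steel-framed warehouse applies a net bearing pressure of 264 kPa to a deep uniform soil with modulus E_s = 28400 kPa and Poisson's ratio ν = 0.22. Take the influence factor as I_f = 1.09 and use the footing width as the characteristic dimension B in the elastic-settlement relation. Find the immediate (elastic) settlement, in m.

S_e ≈ 0.0559 m

Immediate (elastic) settlement: S_e = q·B·(1−ν²)/E_s · I_f.
S_e = 264 × 5.8 × (1 − 0.22²) / 28400 × 1.09
    = 264 × 5.8 × 0.9516 / 28400 × 1.09
    = 0.05592 m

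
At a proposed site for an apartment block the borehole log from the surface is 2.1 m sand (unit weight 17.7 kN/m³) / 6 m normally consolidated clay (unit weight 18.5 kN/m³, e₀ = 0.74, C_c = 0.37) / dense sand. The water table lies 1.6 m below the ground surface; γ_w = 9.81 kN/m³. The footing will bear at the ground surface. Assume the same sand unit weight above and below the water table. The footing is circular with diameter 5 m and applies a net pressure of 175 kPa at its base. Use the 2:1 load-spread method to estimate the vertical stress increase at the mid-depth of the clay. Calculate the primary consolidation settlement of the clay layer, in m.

Mid-depth of clay below the ground surface: z = 2.1 + 6/2 = 5.1 m.
Total vertical stress at mid-clay: σ_v = 17.7×2.1 + 18.5×3 = 92.67 kPa.
Pore pressure: u = 9.81×(5.1 − 1.6) = 34.335 kPa.
Initial effective stress: σ'_0 = σ_v − u = 92.67 − 34.335 = 58.335 kPa.
Stress increase at mid-clay by the 2:1 spreading method:
Δσ ≈ qD²/(D+z)² = 175×5²/(5+5.1)² = 42.888 kPa
Final effective stress: σ'_f = σ'_0 + Δσ = 58.335 + 42.888 = 101.22 kPa.
Normally consolidated clay, so the full stress increment lies on the virgin compression line:
S_c = C_c·H/(1+e₀)·log₁₀(σ'_f/σ'_0) = 0.37×6/(1+0.74)×log₁₀(101.22/58.335)
    = 1.2759 × 0.23934 = 0.3054 m

S_c ≈ 0.305 m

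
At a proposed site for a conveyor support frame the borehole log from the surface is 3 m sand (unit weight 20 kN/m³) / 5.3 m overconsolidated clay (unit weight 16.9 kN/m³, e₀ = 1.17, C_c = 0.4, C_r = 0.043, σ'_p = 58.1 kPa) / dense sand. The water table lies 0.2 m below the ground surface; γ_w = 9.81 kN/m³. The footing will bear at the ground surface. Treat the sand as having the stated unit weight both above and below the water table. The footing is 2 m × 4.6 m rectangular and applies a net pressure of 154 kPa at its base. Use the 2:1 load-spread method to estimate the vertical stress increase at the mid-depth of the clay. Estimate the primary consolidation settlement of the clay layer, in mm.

Mid-depth of clay below the ground surface: z = 3 + 5.3/2 = 5.65 m.
Total vertical stress at mid-clay: σ_v = 20×3 + 16.9×2.65 = 104.78 kPa.
Pore pressure: u = 9.81×(5.65 − 0.2) = 53.465 kPa.
Initial effective stress: σ'_0 = σ_v − u = 104.78 − 53.465 = 51.315 kPa.
Stress increase at mid-clay by the 2:1 spreading method:
Δσ = qBL/((B+z)(L+z)) = 154×2×4.6/((2+5.65)(4.6+5.65)) = 18.069 kPa
Final effective stress: σ'_f = 51.315 + 18.069 = 69.384 kPa.
σ'_f = 69.384 > σ'_p = 58.1 kPa, so the stress path crosses the preconsolidation pressure — recompression up to σ'_p, then virgin compression beyond:
S_c = H/(1+e₀)·[C_r·log₁₀(σ'_p/σ'_0) + C_c·log₁₀(σ'_f/σ'_p)]
    = 5.3/2.17 × [0.043×log₁₀(58.1/51.315) + 0.4×log₁₀(69.384/58.1)]
    = 2.4424 × [0.0023191 + 0.030833] = 0.08097 m

S_c ≈ 81 mm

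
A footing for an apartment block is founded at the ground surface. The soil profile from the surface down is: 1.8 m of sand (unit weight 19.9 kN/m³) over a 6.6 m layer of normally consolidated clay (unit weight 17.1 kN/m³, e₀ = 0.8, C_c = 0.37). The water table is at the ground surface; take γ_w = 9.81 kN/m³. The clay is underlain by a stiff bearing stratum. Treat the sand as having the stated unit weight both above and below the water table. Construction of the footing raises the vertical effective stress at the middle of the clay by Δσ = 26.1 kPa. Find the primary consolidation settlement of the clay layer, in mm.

Mid-depth of clay below the ground surface: z = 1.8 + 6.6/2 = 5.1 m.
Total vertical stress at mid-clay: σ_v = 19.9×1.8 + 17.1×3.3 = 92.25 kPa.
Pore pressure: u = 9.81×(5.1 − 0) = 50.031 kPa.
Initial effective stress: σ'_0 = σ_v − u = 92.25 − 50.031 = 42.219 kPa.
Final effective stress: σ'_f = σ'_0 + Δσ = 42.219 + 26.1 = 68.319 kPa.
Normally consolidated clay, so the full stress increment lies on the virgin compression line:
S_c = C_c·H/(1+e₀)·log₁₀(σ'_f/σ'_0) = 0.37×6.6/(1+0.8)×log₁₀(68.319/42.219)
    = 1.3567 × 0.20903 = 0.2836 m

S_c ≈ 284 mm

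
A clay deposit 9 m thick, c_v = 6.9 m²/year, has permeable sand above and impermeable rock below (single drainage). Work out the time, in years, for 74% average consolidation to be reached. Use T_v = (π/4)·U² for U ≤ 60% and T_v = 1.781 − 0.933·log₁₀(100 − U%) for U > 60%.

Drainage path length: H_d = H = 9 m (single drainage).
U > 60%: T_v = 1.781 − 0.933·log₁₀(100 − 74) = 0.46083.
t = T_v·H_d²/c_v = 0.46083×9²/6.9 = 5.41 years.

t ≈ 5.41 years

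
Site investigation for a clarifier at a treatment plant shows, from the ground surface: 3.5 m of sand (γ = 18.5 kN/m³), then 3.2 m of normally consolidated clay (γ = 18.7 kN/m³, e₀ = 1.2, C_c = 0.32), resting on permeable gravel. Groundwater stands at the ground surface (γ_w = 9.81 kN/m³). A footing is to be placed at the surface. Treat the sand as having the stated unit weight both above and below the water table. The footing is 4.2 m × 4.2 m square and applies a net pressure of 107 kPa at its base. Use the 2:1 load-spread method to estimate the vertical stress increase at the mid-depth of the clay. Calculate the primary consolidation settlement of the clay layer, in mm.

S_c ≈ 80.5 mm

Mid-depth of clay below the ground surface: z = 3.5 + 3.2/2 = 5.1 m.
Total vertical stress at mid-clay: σ_v = 18.5×3.5 + 18.7×1.6 = 94.67 kPa.
Pore pressure: u = 9.81×(5.1 − 0) = 50.031 kPa.
Initial effective stress: σ'_0 = σ_v − u = 94.67 − 50.031 = 44.639 kPa.
Stress increase at mid-clay by the 2:1 spreading method:
Δσ = qBL/((B+z)(L+z)) = 107×4.2×4.2/((4.2+5.1)(4.2+5.1)) = 21.823 kPa
Final effective stress: σ'_f = σ'_0 + Δσ = 44.639 + 21.823 = 66.462 kPa.
Normally consolidated clay, so the full stress increment lies on the virgin compression line:
S_c = C_c·H/(1+e₀)·log₁₀(σ'_f/σ'_0) = 0.32×3.2/(1+1.2)×log₁₀(66.462/44.639)
    = 0.46545 × 0.17286 = 0.08046 m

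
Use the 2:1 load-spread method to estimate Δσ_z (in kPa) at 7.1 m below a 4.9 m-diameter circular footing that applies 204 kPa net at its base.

Δσ_z ≈ 34 kPa

By the 2:1 method the load spreads at 1 horizontal : 2 vertical, so at depth z the loaded area has grown by z in each plan dimension:
Δσ ≈ qD²/(D+z)² = 204×4.9²/(4.9+7.1)² = 34.014 kPa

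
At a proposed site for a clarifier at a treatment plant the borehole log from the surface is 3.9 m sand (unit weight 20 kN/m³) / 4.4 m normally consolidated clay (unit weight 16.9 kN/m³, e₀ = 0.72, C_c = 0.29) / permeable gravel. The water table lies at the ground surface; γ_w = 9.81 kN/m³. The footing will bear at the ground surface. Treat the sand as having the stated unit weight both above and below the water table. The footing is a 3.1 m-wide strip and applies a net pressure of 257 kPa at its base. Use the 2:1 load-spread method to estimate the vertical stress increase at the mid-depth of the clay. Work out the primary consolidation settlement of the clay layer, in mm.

Mid-depth of clay below the ground surface: z = 3.9 + 4.4/2 = 6.1 m.
Total vertical stress at mid-clay: σ_v = 20×3.9 + 16.9×2.2 = 115.18 kPa.
Pore pressure: u = 9.81×(6.1 − 0) = 59.841 kPa.
Initial effective stress: σ'_0 = σ_v − u = 115.18 − 59.841 = 55.339 kPa.
Stress increase at mid-clay by the 2:1 spreading method:
Δσ = qB/(B+z) = 257×3.1/(3.1+6.1) = 86.598 kPa
Final effective stress: σ'_f = σ'_0 + Δσ = 55.339 + 86.598 = 141.94 kPa.
Normally consolidated clay, so the full stress increment lies on the virgin compression line:
S_c = C_c·H/(1+e₀)·log₁₀(σ'_f/σ'_0) = 0.29×4.4/(1+0.72)×log₁₀(141.94/55.339)
    = 0.74186 × 0.40907 = 0.3035 m

S_c ≈ 303 mm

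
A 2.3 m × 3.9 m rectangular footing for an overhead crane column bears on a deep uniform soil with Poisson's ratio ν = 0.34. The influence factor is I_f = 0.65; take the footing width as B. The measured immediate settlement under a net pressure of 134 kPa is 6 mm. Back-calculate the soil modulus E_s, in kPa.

E_s ≈ 29500 kPa

S_e = q·B·(1−ν²)/E_s · I_f  ⇒  E_s = q·B·(1−ν²)·I_f / S_e.
E_s = 134 × 2.3 × 0.8844 × 0.65 / 0.006 = 29530 kPa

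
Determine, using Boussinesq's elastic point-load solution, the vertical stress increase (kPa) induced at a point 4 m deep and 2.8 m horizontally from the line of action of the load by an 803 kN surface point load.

Boussinesq vertical stress below a point load on an elastic half-space:
Δσ_z = 3P/(2πz²) · [1 + (r/z)²]^(−5/2)
r/z = 2.8/4 = 0.7; [1+(r/z)²]^(−5/2) = 0.36901.
Δσ_z = 3×803/(2π×4²) × 0.36901 = 23.963 × 0.36901 = 8.843 kPa

Δσ_z ≈ 8.84 kPa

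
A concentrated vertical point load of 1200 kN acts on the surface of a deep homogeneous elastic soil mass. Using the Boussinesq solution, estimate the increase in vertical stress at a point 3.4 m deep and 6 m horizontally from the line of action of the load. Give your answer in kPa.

Δσ_z ≈ 1.44 kPa

Boussinesq vertical stress below a point load on an elastic half-space:
Δσ_z = 3P/(2πz²) · [1 + (r/z)²]^(−5/2)
r/z = 6/3.4 = 1.7647; [1+(r/z)²]^(−5/2) = 0.029127.
Δσ_z = 3×1200/(2π×3.4²) × 0.029127 = 49.564 × 0.029127 = 1.444 kPa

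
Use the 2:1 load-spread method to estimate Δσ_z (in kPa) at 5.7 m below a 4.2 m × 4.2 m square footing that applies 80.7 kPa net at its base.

By the 2:1 method the load spreads at 1 horizontal : 2 vertical, so at depth z the loaded area has grown by z in each plan dimension:
Δσ = qBL/((B+z)(L+z)) = 80.7×4.2×4.2/((4.2+5.7)(4.2+5.7)) = 14.525 kPa

Δσ_z ≈ 14.5 kPa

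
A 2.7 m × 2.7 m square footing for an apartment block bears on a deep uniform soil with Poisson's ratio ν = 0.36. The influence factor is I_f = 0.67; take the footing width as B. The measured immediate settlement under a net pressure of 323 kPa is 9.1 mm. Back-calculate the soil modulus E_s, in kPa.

S_e = q·B·(1−ν²)/E_s · I_f  ⇒  E_s = q·B·(1−ν²)·I_f / S_e.
E_s = 323 × 2.7 × 0.8704 × 0.67 / 0.0091 = 55890 kPa

E_s ≈ 55900 kPa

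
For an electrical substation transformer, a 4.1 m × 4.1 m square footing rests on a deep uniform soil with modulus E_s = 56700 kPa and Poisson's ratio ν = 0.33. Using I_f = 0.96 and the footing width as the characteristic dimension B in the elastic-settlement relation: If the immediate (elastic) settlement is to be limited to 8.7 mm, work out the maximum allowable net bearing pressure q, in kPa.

S_e = q·B·(1−ν²)/E_s · I_f  ⇒  q = S_e·E_s / (B·(1−ν²)·I_f).
q = 0.0087 × 56700 / (4.1 × 0.8911 × 0.96) = 140.6 kPa

q ≈ 141 kPa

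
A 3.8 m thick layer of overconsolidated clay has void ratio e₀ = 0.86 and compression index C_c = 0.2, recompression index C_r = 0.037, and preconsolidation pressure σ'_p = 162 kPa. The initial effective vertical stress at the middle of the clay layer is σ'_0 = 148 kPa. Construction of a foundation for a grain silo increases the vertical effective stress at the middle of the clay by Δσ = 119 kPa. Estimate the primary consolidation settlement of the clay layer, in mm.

Final effective stress: σ'_f = 148 + 119 = 267 kPa.
σ'_f = 267 > σ'_p = 162 kPa, so the stress path crosses the preconsolidation pressure — recompression up to σ'_p, then virgin compression beyond:
S_c = H/(1+e₀)·[C_r·log₁₀(σ'_p/σ'_0) + C_c·log₁₀(σ'_f/σ'_p)]
    = 3.8/1.86 × [0.037×log₁₀(162/148) + 0.2×log₁₀(267/162)]
    = 2.043 × [0.0014524 + 0.043399] = 0.09163 m

S_c ≈ 91.6 mm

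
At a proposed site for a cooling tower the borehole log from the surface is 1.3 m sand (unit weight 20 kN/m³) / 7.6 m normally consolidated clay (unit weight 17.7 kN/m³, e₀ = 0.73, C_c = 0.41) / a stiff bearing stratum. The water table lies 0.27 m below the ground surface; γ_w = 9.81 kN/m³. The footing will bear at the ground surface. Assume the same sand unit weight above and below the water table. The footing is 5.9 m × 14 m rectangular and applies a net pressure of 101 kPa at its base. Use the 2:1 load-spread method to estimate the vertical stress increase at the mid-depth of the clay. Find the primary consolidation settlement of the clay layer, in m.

Mid-depth of clay below the ground surface: z = 1.3 + 7.6/2 = 5.1 m.
Total vertical stress at mid-clay: σ_v = 20×1.3 + 17.7×3.8 = 93.26 kPa.
Pore pressure: u = 9.81×(5.1 − 0.27) = 47.382 kPa.
Initial effective stress: σ'_0 = σ_v − u = 93.26 − 47.382 = 45.878 kPa.
Stress increase at mid-clay by the 2:1 spreading method:
Δσ = qBL/((B+z)(L+z)) = 101×5.9×14/((5.9+5.1)(14+5.1)) = 39.708 kPa
Final effective stress: σ'_f = σ'_0 + Δσ = 45.878 + 39.708 = 85.586 kPa.
Normally consolidated clay, so the full stress increment lies on the virgin compression line:
S_c = C_c·H/(1+e₀)·log₁₀(σ'_f/σ'_0) = 0.41×7.6/(1+0.73)×log₁₀(85.586/45.878)
    = 1.8012 × 0.2708 = 0.4878 m

S_c ≈ 0.488 m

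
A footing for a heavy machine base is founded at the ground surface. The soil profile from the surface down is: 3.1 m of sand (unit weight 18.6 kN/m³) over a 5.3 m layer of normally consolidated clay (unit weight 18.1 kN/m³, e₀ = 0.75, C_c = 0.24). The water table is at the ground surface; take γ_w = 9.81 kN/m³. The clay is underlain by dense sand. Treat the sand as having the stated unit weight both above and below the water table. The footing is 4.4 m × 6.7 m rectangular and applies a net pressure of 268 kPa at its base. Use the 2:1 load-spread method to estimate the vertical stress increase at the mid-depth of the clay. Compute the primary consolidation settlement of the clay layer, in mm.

S_c ≈ 259 mm

Mid-depth of clay below the ground surface: z = 3.1 + 5.3/2 = 5.75 m.
Total vertical stress at mid-clay: σ_v = 18.6×3.1 + 18.1×2.65 = 105.62 kPa.
Pore pressure: u = 9.81×(5.75 − 0) = 56.408 kPa.
Initial effective stress: σ'_0 = σ_v − u = 105.62 − 56.408 = 49.212 kPa.
Stress increase at mid-clay by the 2:1 spreading method:
Δσ = qBL/((B+z)(L+z)) = 268×4.4×6.7/((4.4+5.75)(6.7+5.75)) = 62.521 kPa
Final effective stress: σ'_f = σ'_0 + Δσ = 49.212 + 62.521 = 111.73 kPa.
Normally consolidated clay, so the full stress increment lies on the virgin compression line:
S_c = C_c·H/(1+e₀)·log₁₀(σ'_f/σ'_0) = 0.24×5.3/(1+0.75)×log₁₀(111.73/49.212)
    = 0.72686 × 0.3561 = 0.2588 m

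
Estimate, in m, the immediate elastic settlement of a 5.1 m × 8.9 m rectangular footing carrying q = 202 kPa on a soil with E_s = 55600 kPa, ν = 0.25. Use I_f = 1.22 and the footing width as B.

Immediate (elastic) settlement: S_e = q·B·(1−ν²)/E_s · I_f.
S_e = 202 × 5.1 × (1 − 0.25²) / 55600 × 1.22
    = 202 × 5.1 × 0.9375 / 55600 × 1.22
    = 0.02119 m

S_e ≈ 0.0212 m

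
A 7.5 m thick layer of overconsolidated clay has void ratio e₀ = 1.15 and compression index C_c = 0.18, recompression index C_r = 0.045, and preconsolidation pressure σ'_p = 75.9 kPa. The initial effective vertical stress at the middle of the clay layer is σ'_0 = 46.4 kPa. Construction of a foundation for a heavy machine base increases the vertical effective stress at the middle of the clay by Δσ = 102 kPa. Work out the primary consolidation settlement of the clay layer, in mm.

Final effective stress: σ'_f = 46.4 + 102 = 148.4 kPa.
σ'_f = 148.4 > σ'_p = 75.9 kPa, so the stress path crosses the preconsolidation pressure — recompression up to σ'_p, then virgin compression beyond:
S_c = H/(1+e₀)·[C_r·log₁₀(σ'_p/σ'_0) + C_c·log₁₀(σ'_f/σ'_p)]
    = 7.5/2.15 × [0.045×log₁₀(75.9/46.4) + 0.18×log₁₀(148.4/75.9)]
    = 3.4884 × [0.0096176 + 0.052415] = 0.2164 m

S_c ≈ 216 mm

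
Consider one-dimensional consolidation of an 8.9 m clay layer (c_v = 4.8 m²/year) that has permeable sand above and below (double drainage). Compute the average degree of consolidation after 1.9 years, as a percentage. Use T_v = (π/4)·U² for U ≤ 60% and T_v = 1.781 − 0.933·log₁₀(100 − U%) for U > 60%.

Drainage path length: H_d = H/2 = 4.45 m (double drainage).
T_v = c_v·t/H_d² = 4.8×1.9/4.45² = 0.46055.
T_v = 0.46055 corresponds to the U > 60% branch:
U = 1 − 10^((1.781 − T_v)/0.933)/100 = 0.7398

U ≈ 74 %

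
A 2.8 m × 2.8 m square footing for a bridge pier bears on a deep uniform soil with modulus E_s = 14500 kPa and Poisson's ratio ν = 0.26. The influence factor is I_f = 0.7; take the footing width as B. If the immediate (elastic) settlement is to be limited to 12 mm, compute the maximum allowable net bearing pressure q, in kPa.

S_e = q·B·(1−ν²)/E_s · I_f  ⇒  q = S_e·E_s / (B·(1−ν²)·I_f).
q = 0.012 × 14500 / (2.8 × 0.9324 × 0.7) = 95.21 kPa

q ≈ 95.2 kPa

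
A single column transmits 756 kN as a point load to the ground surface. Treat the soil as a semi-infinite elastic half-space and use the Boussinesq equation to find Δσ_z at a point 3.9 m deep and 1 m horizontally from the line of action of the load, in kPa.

Boussinesq vertical stress below a point load on an elastic half-space:
Δσ_z = 3P/(2πz²) · [1 + (r/z)²]^(−5/2)
r/z = 1/3.9 = 0.25641; [1+(r/z)²]^(−5/2) = 0.85284.
Δσ_z = 3×756/(2π×3.9²) × 0.85284 = 23.732 × 0.85284 = 20.24 kPa

Δσ_z ≈ 20.2 kPa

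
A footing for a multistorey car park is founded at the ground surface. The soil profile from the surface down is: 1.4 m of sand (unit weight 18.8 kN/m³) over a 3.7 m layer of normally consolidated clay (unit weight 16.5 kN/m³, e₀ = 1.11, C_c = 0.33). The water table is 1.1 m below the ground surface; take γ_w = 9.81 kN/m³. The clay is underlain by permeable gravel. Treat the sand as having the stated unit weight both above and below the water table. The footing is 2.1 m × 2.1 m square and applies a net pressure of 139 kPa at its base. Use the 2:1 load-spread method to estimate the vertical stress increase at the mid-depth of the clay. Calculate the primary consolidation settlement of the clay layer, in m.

S_c ≈ 0.118 m

Mid-depth of clay below the ground surface: z = 1.4 + 3.7/2 = 3.25 m.
Total vertical stress at mid-clay: σ_v = 18.8×1.4 + 16.5×1.85 = 56.845 kPa.
Pore pressure: u = 9.81×(3.25 − 1.1) = 21.091 kPa.
Initial effective stress: σ'_0 = σ_v − u = 56.845 − 21.091 = 35.754 kPa.
Stress increase at mid-clay by the 2:1 spreading method:
Δσ = qBL/((B+z)(L+z)) = 139×2.1×2.1/((2.1+3.25)(2.1+3.25)) = 21.416 kPa
Final effective stress: σ'_f = σ'_0 + Δσ = 35.754 + 21.416 = 57.17 kPa.
Normally consolidated clay, so the full stress increment lies on the virgin compression line:
S_c = C_c·H/(1+e₀)·log₁₀(σ'_f/σ'_0) = 0.33×3.7/(1+1.11)×log₁₀(57.17/35.754)
    = 0.57867 × 0.20384 = 0.118 m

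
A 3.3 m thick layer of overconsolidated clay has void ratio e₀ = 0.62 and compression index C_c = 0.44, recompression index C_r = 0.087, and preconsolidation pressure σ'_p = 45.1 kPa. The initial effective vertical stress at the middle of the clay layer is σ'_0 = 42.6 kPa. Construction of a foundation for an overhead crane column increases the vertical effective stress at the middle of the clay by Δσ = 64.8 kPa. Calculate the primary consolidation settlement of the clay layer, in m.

Final effective stress: σ'_f = 42.6 + 64.8 = 107.4 kPa.
σ'_f = 107.4 > σ'_p = 45.1 kPa, so the stress path crosses the preconsolidation pressure — recompression up to σ'_p, then virgin compression beyond:
S_c = H/(1+e₀)·[C_r·log₁₀(σ'_p/σ'_0) + C_c·log₁₀(σ'_f/σ'_p)]
    = 3.3/1.62 × [0.087×log₁₀(45.1/42.6) + 0.44×log₁₀(107.4/45.1)]
    = 2.037 × [0.0021547 + 0.1658] = 0.3421 m

S_c ≈ 0.342 m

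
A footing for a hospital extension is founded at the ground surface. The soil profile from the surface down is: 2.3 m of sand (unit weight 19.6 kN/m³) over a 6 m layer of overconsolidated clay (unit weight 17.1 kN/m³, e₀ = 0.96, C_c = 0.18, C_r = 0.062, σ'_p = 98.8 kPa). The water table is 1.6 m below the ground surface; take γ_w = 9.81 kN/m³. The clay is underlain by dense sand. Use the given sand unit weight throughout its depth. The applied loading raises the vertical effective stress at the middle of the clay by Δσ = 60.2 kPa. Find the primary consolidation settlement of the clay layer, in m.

Mid-depth of clay below the ground surface: z = 2.3 + 6/2 = 5.3 m.
Total vertical stress at mid-clay: σ_v = 19.6×2.3 + 17.1×3 = 96.38 kPa.
Pore pressure: u = 9.81×(5.3 − 1.6) = 36.297 kPa.
Initial effective stress: σ'_0 = σ_v − u = 96.38 − 36.297 = 60.083 kPa.
Final effective stress: σ'_f = 60.083 + 60.2 = 120.28 kPa.
σ'_f = 120.28 > σ'_p = 98.8 kPa, so the stress path crosses the preconsolidation pressure — recompression up to σ'_p, then virgin compression beyond:
S_c = H/(1+e₀)·[C_r·log₁₀(σ'_p/σ'_0) + C_c·log₁₀(σ'_f/σ'_p)]
    = 6/1.96 × [0.062×log₁₀(98.8/60.083) + 0.18×log₁₀(120.28/98.8)]
    = 3.0612 × [0.013392 + 0.015379] = 0.08807 m

S_c ≈ 0.0881 m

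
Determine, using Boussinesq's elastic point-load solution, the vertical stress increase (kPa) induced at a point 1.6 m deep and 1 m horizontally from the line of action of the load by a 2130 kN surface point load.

Δσ_z ≈ 174 kPa

Boussinesq vertical stress below a point load on an elastic half-space:
Δσ_z = 3P/(2πz²) · [1 + (r/z)²]^(−5/2)
r/z = 1/1.6 = 0.625; [1+(r/z)²]^(−5/2) = 0.43851.
Δσ_z = 3×2130/(2π×1.6²) × 0.43851 = 397.27 × 0.43851 = 174.2 kPa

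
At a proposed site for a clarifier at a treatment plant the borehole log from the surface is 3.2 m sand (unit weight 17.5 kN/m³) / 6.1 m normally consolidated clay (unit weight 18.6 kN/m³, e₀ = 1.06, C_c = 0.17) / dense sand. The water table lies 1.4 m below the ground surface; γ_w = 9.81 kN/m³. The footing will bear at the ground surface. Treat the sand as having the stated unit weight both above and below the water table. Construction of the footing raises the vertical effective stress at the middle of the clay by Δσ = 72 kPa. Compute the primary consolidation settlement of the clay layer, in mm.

Mid-depth of clay below the ground surface: z = 3.2 + 6.1/2 = 6.25 m.
Total vertical stress at mid-clay: σ_v = 17.5×3.2 + 18.6×3.05 = 112.73 kPa.
Pore pressure: u = 9.81×(6.25 − 1.4) = 47.578 kPa.
Initial effective stress: σ'_0 = σ_v − u = 112.73 − 47.578 = 65.152 kPa.
Final effective stress: σ'_f = σ'_0 + Δσ = 65.152 + 72 = 137.15 kPa.
Normally consolidated clay, so the full stress increment lies on the virgin compression line:
S_c = C_c·H/(1+e₀)·log₁₀(σ'_f/σ'_0) = 0.17×6.1/(1+1.06)×log₁₀(137.15/65.152)
    = 0.5034 × 0.32327 = 0.1627 m

S_c ≈ 163 mm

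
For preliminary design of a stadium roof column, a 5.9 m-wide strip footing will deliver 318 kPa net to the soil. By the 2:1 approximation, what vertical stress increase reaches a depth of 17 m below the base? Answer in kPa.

By the 2:1 method the load spreads at 1 horizontal : 2 vertical, so at depth z the loaded area has grown by z in each plan dimension:
Δσ = qB/(B+z) = 318×5.9/(5.9+17) = 81.93 kPa

Δσ_z ≈ 81.9 kPa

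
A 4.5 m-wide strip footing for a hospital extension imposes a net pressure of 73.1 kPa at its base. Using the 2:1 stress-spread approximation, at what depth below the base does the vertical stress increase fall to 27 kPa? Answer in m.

2:1 spreading — at depth z the loaded area has grown by z in each plan dimension:
qB/(B+z) = Δσ_z ⇒ z = qB/Δσ_z − B = 73.1×4.5/27 − 4.5 = 7.683 m

z ≈ 7.68 m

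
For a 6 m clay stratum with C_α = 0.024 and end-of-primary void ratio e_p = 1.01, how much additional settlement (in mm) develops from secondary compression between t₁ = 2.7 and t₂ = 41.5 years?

Secondary compression: S_s = C_α·H/(1+e_p)·log₁₀(t₂/t₁)
S_s = 0.024×6/(1+1.01)×log₁₀(41.5/2.7)
    = 0.07164 × 1.187 = 0.08502 m

S_s ≈ 85 mm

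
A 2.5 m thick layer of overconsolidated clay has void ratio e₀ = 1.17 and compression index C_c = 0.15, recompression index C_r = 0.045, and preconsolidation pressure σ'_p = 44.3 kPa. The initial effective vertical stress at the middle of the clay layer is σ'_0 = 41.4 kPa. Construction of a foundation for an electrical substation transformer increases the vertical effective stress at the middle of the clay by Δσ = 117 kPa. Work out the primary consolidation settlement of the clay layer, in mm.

S_c ≈ 97.2 mm

Final effective stress: σ'_f = 41.4 + 117 = 158.4 kPa.
σ'_f = 158.4 > σ'_p = 44.3 kPa, so the stress path crosses the preconsolidation pressure — recompression up to σ'_p, then virgin compression beyond:
S_c = H/(1+e₀)·[C_r·log₁₀(σ'_p/σ'_0) + C_c·log₁₀(σ'_f/σ'_p)]
    = 2.5/2.17 × [0.045×log₁₀(44.3/41.4) + 0.15×log₁₀(158.4/44.3)]
    = 1.1521 × [0.0013232 + 0.083003] = 0.09715 m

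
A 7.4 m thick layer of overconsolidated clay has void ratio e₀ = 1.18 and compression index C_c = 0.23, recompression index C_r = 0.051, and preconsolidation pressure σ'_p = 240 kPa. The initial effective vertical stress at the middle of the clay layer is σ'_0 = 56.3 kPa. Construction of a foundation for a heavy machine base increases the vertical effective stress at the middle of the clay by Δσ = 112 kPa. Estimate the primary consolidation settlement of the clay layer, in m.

S_c ≈ 0.0823 m

Final effective stress: σ'_f = 56.3 + 112 = 168.3 kPa.
σ'_f = 168.3 ≤ σ'_p = 240 kPa, so the clay remains overconsolidated and only the recompression index applies:
S_c = C_r·H/(1+e₀)·log₁₀(σ'_f/σ'_0) = 0.051×7.4/2.18×log₁₀(168.3/56.3)
    = 0.17312 × 0.47558 = 0.08233 m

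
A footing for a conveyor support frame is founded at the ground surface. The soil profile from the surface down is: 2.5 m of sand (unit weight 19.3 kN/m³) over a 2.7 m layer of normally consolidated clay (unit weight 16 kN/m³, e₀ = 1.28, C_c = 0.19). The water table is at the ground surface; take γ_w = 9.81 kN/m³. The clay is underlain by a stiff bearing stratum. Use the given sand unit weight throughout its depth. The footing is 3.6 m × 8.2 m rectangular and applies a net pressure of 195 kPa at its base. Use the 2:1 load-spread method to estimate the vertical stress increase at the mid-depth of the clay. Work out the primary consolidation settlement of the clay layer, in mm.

S_c ≈ 107 mm

Mid-depth of clay below the ground surface: z = 2.5 + 2.7/2 = 3.85 m.
Total vertical stress at mid-clay: σ_v = 19.3×2.5 + 16×1.35 = 69.85 kPa.
Pore pressure: u = 9.81×(3.85 − 0) = 37.769 kPa.
Initial effective stress: σ'_0 = σ_v − u = 69.85 − 37.769 = 32.081 kPa.
Stress increase at mid-clay by the 2:1 spreading method:
Δσ = qBL/((B+z)(L+z)) = 195×3.6×8.2/((3.6+3.85)(8.2+3.85)) = 64.122 kPa
Final effective stress: σ'_f = σ'_0 + Δσ = 32.081 + 64.122 = 96.203 kPa.
Normally consolidated clay, so the full stress increment lies on the virgin compression line:
S_c = C_c·H/(1+e₀)·log₁₀(σ'_f/σ'_0) = 0.19×2.7/(1+1.28)×log₁₀(96.203/32.081)
    = 0.225 × 0.47694 = 0.1073 m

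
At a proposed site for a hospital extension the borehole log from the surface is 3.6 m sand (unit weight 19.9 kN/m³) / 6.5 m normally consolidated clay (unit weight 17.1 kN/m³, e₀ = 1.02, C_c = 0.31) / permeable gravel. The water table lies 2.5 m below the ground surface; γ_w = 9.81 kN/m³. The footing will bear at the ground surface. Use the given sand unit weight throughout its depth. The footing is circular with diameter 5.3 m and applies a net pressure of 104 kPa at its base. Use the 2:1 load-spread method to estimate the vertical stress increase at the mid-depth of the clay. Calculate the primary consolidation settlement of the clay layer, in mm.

Mid-depth of clay below the ground surface: z = 3.6 + 6.5/2 = 6.85 m.
Total vertical stress at mid-clay: σ_v = 19.9×3.6 + 17.1×3.25 = 127.22 kPa.
Pore pressure: u = 9.81×(6.85 − 2.5) = 42.673 kPa.
Initial effective stress: σ'_0 = σ_v − u = 127.22 − 42.673 = 84.547 kPa.
Stress increase at mid-clay by the 2:1 spreading method:
Δσ ≈ qD²/(D+z)² = 104×5.3²/(5.3+6.85)² = 19.789 kPa
Final effective stress: σ'_f = σ'_0 + Δσ = 84.547 + 19.789 = 104.34 kPa.
Normally consolidated clay, so the full stress increment lies on the virgin compression line:
S_c = C_c·H/(1+e₀)·log₁₀(σ'_f/σ'_0) = 0.31×6.5/(1+1.02)×log₁₀(104.34/84.547)
    = 0.99752 × 0.091353 = 0.09113 m

S_c ≈ 91.1 mm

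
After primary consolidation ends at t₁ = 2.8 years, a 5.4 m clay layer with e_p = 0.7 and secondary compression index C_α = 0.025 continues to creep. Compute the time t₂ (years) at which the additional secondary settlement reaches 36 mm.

S_s = C_α·H/(1+e_p)·log₁₀(t₂/t₁) ⇒ log₁₀(t₂/t₁) = S_s·(1+e_p)/(C_α·H).
log₁₀(t₂/t₁) = 0.036 × (1+0.7) / (0.025×5.4) = 0.4533
t₂ = t₁ × 10^0.4533 = 2.8 × 2.84 = 7.952 years

t₂ ≈ 7.95 years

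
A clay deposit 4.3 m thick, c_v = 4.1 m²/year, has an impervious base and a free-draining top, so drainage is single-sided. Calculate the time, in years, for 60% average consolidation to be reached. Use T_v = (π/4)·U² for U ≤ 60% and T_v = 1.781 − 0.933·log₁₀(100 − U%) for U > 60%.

Drainage path length: H_d = H = 4.3 m (single drainage).
U ≤ 60%: T_v = (π/4)·U² = (π/4)×0.6² = 0.28274.
t = T_v·H_d²/c_v = 0.28274×4.3²/4.1 = 1.275 years.

t ≈ 1.28 years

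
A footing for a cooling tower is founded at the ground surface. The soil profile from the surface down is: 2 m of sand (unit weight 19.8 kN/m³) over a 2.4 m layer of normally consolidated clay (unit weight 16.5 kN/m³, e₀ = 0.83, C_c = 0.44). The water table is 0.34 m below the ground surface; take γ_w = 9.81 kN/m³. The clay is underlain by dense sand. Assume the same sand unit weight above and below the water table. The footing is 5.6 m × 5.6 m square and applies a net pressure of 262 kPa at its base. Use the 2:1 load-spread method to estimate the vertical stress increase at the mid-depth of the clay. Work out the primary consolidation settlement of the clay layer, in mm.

Mid-depth of clay below the ground surface: z = 2 + 2.4/2 = 3.2 m.
Total vertical stress at mid-clay: σ_v = 19.8×2 + 16.5×1.2 = 59.4 kPa.
Pore pressure: u = 9.81×(3.2 − 0.34) = 28.057 kPa.
Initial effective stress: σ'_0 = σ_v − u = 59.4 − 28.057 = 31.343 kPa.
Stress increase at mid-clay by the 2:1 spreading method:
Δσ = qBL/((B+z)(L+z)) = 262×5.6×5.6/((5.6+3.2)(5.6+3.2)) = 106.1 kPa
Final effective stress: σ'_f = σ'_0 + Δσ = 31.343 + 106.1 = 137.44 kPa.
Normally consolidated clay, so the full stress increment lies on the virgin compression line:
S_c = C_c·H/(1+e₀)·log₁₀(σ'_f/σ'_0) = 0.44×2.4/(1+0.83)×log₁₀(137.44/31.343)
    = 0.57705 × 0.64197 = 0.3704 m

S_c ≈ 370 mm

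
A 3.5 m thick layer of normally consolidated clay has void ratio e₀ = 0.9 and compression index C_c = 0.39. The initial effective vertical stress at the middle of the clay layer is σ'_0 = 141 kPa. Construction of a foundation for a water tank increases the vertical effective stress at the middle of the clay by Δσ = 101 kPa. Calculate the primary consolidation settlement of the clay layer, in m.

Final effective stress: σ'_f = σ'_0 + Δσ = 141 + 101 = 242 kPa.
Normally consolidated clay, so the full stress increment lies on the virgin compression line:
S_c = C_c·H/(1+e₀)·log₁₀(σ'_f/σ'_0) = 0.39×3.5/(1+0.9)×log₁₀(242/141)
    = 0.71842 × 0.2346 = 0.1685 m

S_c ≈ 0.169 m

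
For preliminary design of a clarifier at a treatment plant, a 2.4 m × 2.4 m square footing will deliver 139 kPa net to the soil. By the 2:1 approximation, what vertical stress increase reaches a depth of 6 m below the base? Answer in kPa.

By the 2:1 method the load spreads at 1 horizontal : 2 vertical, so at depth z the loaded area has grown by z in each plan dimension:
Δσ = qBL/((B+z)(L+z)) = 139×2.4×2.4/((2.4+6)(2.4+6)) = 11.347 kPa

Δσ_z ≈ 11.3 kPa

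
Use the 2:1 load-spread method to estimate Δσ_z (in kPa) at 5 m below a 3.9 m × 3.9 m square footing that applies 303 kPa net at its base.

By the 2:1 method the load spreads at 1 horizontal : 2 vertical, so at depth z the loaded area has grown by z in each plan dimension:
Δσ = qBL/((B+z)(L+z)) = 303×3.9×3.9/((3.9+5)(3.9+5)) = 58.182 kPa

Δσ_z ≈ 58.2 kPa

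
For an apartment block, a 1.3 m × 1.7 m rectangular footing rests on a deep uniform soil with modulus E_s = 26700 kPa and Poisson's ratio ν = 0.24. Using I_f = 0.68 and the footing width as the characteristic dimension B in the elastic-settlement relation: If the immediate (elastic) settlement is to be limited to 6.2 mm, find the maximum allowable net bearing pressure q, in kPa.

S_e = q·B·(1−ν²)/E_s · I_f  ⇒  q = S_e·E_s / (B·(1−ν²)·I_f).
q = 0.0062 × 26700 / (1.3 × 0.9424 × 0.68) = 198.7 kPa

q ≈ 199 kPa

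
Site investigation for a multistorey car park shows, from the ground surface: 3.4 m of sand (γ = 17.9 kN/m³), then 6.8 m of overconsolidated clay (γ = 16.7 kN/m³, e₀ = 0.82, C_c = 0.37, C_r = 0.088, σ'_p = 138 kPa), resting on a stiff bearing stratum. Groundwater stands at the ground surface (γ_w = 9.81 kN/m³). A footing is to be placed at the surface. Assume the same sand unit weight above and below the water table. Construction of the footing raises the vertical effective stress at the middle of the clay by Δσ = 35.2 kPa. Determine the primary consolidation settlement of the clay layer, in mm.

Mid-depth of clay below the ground surface: z = 3.4 + 6.8/2 = 6.8 m.
Total vertical stress at mid-clay: σ_v = 17.9×3.4 + 16.7×3.4 = 117.64 kPa.
Pore pressure: u = 9.81×(6.8 − 0) = 66.708 kPa.
Initial effective stress: σ'_0 = σ_v − u = 117.64 − 66.708 = 50.932 kPa.
Final effective stress: σ'_f = 50.932 + 35.2 = 86.132 kPa.
σ'_f = 86.132 ≤ σ'_p = 138 kPa, so the clay remains overconsolidated and only the recompression index applies:
S_c = C_r·H/(1+e₀)·log₁₀(σ'_f/σ'_0) = 0.088×6.8/1.82×log₁₀(86.132/50.932)
    = 0.32879 × 0.22817 = 0.07502 m

S_c ≈ 75 mm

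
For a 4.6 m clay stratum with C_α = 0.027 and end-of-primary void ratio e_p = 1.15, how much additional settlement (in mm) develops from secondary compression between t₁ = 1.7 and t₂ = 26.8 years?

Secondary compression: S_s = C_α·H/(1+e_p)·log₁₀(t₂/t₁)
S_s = 0.027×4.6/(1+1.15)×log₁₀(26.8/1.7)
    = 0.05777 × 1.198 = 0.06919 m

S_s ≈ 69.2 mm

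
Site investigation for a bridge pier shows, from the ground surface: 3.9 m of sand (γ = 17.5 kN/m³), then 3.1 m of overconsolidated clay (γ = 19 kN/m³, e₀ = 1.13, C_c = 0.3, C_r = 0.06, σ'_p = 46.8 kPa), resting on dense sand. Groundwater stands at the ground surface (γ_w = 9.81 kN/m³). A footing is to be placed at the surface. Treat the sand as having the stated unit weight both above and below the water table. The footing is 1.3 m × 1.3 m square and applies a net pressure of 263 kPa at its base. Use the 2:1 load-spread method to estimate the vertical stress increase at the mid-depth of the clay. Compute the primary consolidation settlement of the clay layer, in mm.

Mid-depth of clay below the ground surface: z = 3.9 + 3.1/2 = 5.45 m.
Total vertical stress at mid-clay: σ_v = 17.5×3.9 + 19×1.55 = 97.7 kPa.
Pore pressure: u = 9.81×(5.45 − 0) = 53.465 kPa.
Initial effective stress: σ'_0 = σ_v − u = 97.7 − 53.465 = 44.235 kPa.
Stress increase at mid-clay by the 2:1 spreading method:
Δσ = qBL/((B+z)(L+z)) = 263×1.3×1.3/((1.3+5.45)(1.3+5.45)) = 9.7552 kPa
Final effective stress: σ'_f = 44.235 + 9.7552 = 53.99 kPa.
σ'_f = 53.99 > σ'_p = 46.8 kPa, so the stress path crosses the preconsolidation pressure — recompression up to σ'_p, then virgin compression beyond:
S_c = H/(1+e₀)·[C_r·log₁₀(σ'_p/σ'_0) + C_c·log₁₀(σ'_f/σ'_p)]
    = 3.1/2.13 × [0.06×log₁₀(46.8/44.235) + 0.3×log₁₀(53.99/46.8)]
    = 1.4554 × [0.0014688 + 0.01862] = 0.02924 m

S_c ≈ 29.2 mm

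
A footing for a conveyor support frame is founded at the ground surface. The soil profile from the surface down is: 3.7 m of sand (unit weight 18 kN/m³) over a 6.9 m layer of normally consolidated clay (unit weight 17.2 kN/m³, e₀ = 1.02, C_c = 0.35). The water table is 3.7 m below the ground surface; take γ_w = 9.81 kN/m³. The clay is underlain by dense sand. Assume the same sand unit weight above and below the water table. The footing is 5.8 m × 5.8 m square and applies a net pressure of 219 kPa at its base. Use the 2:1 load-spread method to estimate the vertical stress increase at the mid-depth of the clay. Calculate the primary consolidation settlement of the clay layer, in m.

Mid-depth of clay below the ground surface: z = 3.7 + 6.9/2 = 7.15 m.
Total vertical stress at mid-clay: σ_v = 18×3.7 + 17.2×3.45 = 125.94 kPa.
Pore pressure: u = 9.81×(7.15 − 3.7) = 33.845 kPa.
Initial effective stress: σ'_0 = σ_v − u = 125.94 − 33.845 = 92.095 kPa.
Stress increase at mid-clay by the 2:1 spreading method:
Δσ = qBL/((B+z)(L+z)) = 219×5.8×5.8/((5.8+7.15)(5.8+7.15)) = 43.93 kPa
Final effective stress: σ'_f = σ'_0 + Δσ = 92.095 + 43.93 = 136.03 kPa.
Normally consolidated clay, so the full stress increment lies on the virgin compression line:
S_c = C_c·H/(1+e₀)·log₁₀(σ'_f/σ'_0) = 0.35×6.9/(1+1.02)×log₁₀(136.03/92.095)
    = 1.1955 × 0.1694 = 0.2025 m

S_c ≈ 0.203 m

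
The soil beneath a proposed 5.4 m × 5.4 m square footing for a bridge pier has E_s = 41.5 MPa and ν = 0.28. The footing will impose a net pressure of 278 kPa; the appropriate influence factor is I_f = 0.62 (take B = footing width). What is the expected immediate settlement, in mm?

Immediate (elastic) settlement: S_e = q·B·(1−ν²)/E_s · I_f.
E_s = 41.5 MPa = 41500 kPa.
S_e = 278 × 5.4 × (1 − 0.28²) / 41500 × 0.62
    = 278 × 5.4 × 0.9216 / 41500 × 0.62
    = 0.02067 m = 20.67 mm

S_e ≈ 20.7 mm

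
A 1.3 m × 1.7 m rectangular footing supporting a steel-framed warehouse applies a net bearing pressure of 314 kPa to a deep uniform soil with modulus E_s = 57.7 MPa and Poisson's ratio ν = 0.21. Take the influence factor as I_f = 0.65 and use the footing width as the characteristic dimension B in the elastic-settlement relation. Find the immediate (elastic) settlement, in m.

Immediate (elastic) settlement: S_e = q·B·(1−ν²)/E_s · I_f.
E_s = 57.7 MPa = 57700 kPa.
S_e = 314 × 1.3 × (1 − 0.21²) / 57700 × 0.65
    = 314 × 1.3 × 0.9559 / 57700 × 0.65
    = 0.004396 m

S_e ≈ 0.0044 m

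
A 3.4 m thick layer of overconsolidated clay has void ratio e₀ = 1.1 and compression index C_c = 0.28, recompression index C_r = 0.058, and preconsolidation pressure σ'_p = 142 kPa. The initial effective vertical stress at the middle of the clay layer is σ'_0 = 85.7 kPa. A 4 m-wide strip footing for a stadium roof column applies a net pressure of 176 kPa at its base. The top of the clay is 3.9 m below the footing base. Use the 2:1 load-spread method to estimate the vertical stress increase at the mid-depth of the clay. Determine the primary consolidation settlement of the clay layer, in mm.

S_c ≈ 42.9 mm

Mid-depth of clay below the footing base: z = 3.9 + 3.4/2 = 5.6 m.
Stress increase at mid-clay by the 2:1 spreading method:
Δσ = qB/(B+z) = 176×4/(4+5.6) = 73.333 kPa
Final effective stress: σ'_f = 85.7 + 73.333 = 159.03 kPa.
σ'_f = 159.03 > σ'_p = 142 kPa, so the stress path crosses the preconsolidation pressure — recompression up to σ'_p, then virgin compression beyond:
S_c = H/(1+e₀)·[C_r·log₁₀(σ'_p/σ'_0) + C_c·log₁₀(σ'_f/σ'_p)]
    = 3.4/2.1 × [0.058×log₁₀(142/85.7) + 0.28×log₁₀(159.03/142)]
    = 1.619 × [0.01272 + 0.013773] = 0.04289 m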